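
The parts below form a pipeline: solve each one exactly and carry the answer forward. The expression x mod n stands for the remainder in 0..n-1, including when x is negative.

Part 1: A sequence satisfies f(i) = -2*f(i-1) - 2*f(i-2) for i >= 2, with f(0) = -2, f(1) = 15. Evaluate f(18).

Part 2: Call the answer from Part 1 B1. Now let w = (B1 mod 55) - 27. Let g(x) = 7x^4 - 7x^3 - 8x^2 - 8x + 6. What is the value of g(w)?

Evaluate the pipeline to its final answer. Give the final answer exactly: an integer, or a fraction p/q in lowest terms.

3576264

Part 1: f(2) = -2*(15) - 2*(-2) = -26; iterating: f(2)=-26, f(3)=22, f(4)=8, f(5)=-60, f(6)=104, f(7)=-88, f(8)=-32, f(9)=240, f(10)=-416, f(11)=352, f(12)=128, f(13)=-960, f(14)=1664, f(15)=-1408, f(16)=-512, f(17)=3840, f(18)=-6656; answer -6656
Part 2: B1 = -6656; w = 27; 7*(27)^4 - 7*(27)^3 - 8*(27)^2 - 8*(27)^1 + 6 = (3720087) + (-137781) + (-5832) + (-216) + (6) = 3576264; answer 3576264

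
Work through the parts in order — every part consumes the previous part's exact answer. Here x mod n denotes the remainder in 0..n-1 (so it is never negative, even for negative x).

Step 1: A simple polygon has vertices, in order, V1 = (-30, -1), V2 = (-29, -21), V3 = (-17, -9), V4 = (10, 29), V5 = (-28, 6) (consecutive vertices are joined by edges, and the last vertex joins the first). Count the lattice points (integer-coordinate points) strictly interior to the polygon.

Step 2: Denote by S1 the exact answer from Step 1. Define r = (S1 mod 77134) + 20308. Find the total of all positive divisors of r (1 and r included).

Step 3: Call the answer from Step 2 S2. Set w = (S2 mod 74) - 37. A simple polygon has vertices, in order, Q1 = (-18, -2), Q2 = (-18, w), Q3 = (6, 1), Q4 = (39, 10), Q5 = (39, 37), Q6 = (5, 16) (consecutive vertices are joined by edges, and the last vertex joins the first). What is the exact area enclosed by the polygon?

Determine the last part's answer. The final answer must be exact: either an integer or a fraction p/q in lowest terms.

2385/2

Step 1: cross terms: (-30*-21 - -29*-1)=601, (-29*-9 - -17*-21)=-96, (-17*29 - 10*-9)=-403, (10*6 - -28*29)=872, (-28*-1 - -30*6)=208; twice the area = |1182| = 1182; area = 591; boundary points = 1 + 12 + 1 + 1 + 1 = 16; strictly interior points = area - boundary/2 + 1 = 584; answer 584
Step 2: S1 = 584; r = 20892; 20892 = 2^2 * 3 * 1741; sigma = (1 + 2 + 4) * (1 + 3) * (1 + 1741) = 7 * 4 * 1742 = 48776; answer 48776
Step 3: S2 = 48776; w = -27; cross terms: (-18*-27 - -18*-2)=450, (-18*1 - 6*-27)=144, (6*10 - 39*1)=21, (39*37 - 39*10)=1053, (39*16 - 5*37)=439, (5*-2 - -18*16)=278; twice the area = |2385| = 2385; area = 2385/2; answer 2385/2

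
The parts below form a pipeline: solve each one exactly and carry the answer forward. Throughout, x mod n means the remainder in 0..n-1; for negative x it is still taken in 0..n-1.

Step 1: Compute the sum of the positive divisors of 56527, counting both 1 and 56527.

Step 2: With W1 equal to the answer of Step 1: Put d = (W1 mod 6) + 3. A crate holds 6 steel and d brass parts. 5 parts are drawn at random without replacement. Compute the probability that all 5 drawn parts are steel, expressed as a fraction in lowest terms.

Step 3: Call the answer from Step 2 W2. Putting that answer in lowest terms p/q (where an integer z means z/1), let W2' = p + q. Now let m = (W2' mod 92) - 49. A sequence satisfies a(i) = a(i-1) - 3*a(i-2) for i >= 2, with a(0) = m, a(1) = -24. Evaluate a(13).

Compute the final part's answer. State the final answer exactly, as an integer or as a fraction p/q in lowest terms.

456

Step 1: 56527 is prime, so its only divisors are 1 and 56527; sigma = 1 + 56527 = 56528; answer 56528
Step 2: W1 = 56528; d = 5; total draws C(11,5) = 462; favorable C(6,5) = 6; P = 1/77; answer 1/77
Step 3: W2 = 1/77; threaded value p + q = 78; m = 29; a(2) = 1*(-24) - 3*(29) = -111; iterating: a(2)=-111, a(3)=-39, a(4)=294, a(5)=411, a(6)=-471, a(7)=-1704, a(8)=-291, a(9)=4821, a(10)=5694, a(11)=-8769, a(12)=-25851, a(13)=456; answer 456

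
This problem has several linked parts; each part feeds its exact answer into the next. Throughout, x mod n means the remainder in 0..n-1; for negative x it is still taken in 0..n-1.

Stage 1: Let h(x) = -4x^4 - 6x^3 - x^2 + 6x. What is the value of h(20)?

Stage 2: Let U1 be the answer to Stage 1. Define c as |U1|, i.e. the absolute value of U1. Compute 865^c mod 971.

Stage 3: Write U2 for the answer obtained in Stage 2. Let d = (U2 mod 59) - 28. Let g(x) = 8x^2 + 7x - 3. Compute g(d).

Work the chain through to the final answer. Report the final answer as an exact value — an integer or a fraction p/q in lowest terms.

Stage 1: -4*(20)^4 - 6*(20)^3 - 1*(20)^2 + 6*(20)^1 = (-640000) + (-48000) + (-400) + (120) = -688280; answer -688280
Stage 2: U1 = -688280; c = 688280; squarings mod 971: 865^1=865, 865^2=555, 865^4=218, 865^8=916, 865^16=112, 865^32=892, 865^64=415, 865^128=358, 865^256=963, 865^512=64, 865^1024=212, 865^2048=278, 865^4096=575, 865^8192=485, 865^16384=243, 865^32768=789, 865^65536=110, 865^131072=448, 865^262144=678, 865^524288=401; 865^688280 = 865^8 * 865^16 * 865^128 * 865^32768 * 865^131072 * 865^524288 = 676 (mod 971); answer 676
Stage 3: U2 = 676; d = -1; 8*(-1)^2 + 7*(-1)^1 - 3 = (8) + (-7) + (-3) = -2; answer -2

-2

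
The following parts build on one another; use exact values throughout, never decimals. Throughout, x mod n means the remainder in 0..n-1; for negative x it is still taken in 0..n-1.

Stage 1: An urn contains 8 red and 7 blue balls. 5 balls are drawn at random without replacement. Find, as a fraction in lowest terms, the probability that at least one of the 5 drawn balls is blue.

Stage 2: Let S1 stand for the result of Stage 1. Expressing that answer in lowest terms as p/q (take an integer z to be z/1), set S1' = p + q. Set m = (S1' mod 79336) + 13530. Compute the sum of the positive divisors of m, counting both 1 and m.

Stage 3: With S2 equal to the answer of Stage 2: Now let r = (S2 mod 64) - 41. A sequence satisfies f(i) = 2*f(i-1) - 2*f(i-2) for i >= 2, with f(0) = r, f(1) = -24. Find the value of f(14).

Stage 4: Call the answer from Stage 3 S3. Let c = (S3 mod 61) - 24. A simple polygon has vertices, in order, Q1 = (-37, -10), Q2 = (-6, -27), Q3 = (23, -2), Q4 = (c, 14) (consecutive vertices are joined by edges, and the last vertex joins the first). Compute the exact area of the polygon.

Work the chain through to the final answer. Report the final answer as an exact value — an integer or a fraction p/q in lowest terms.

1186

Stage 1: total draws C(15,5) = 3003; complement C(8,5) = 56; favorable 3003 - 56 = 2947; P = 421/429; answer 421/429
Stage 2: S1 = 421/429; threaded value p + q = 850; m = 14380; 14380 = 2^2 * 5 * 719; sigma = (1 + 2 + 4) * (1 + 5) * (1 + 719) = 7 * 6 * 720 = 30240; answer 30240
Stage 3: S2 = 30240; r = -9; f(2) = 2*(-24) - 2*(-9) = -30; iterating: f(2)=-30, f(3)=-12, f(4)=36, f(5)=96, f(6)=120, f(7)=48, f(8)=-144, f(9)=-384, f(10)=-480, f(11)=-192, f(12)=576, f(13)=1536, f(14)=1920; answer 1920
Stage 4: S3 = 1920; c = 5; cross terms: (-37*-27 - -6*-10)=939, (-6*-2 - 23*-27)=633, (23*14 - 5*-2)=332, (5*-10 - -37*14)=468; twice the area = |2372| = 2372; area = 1186; answer 1186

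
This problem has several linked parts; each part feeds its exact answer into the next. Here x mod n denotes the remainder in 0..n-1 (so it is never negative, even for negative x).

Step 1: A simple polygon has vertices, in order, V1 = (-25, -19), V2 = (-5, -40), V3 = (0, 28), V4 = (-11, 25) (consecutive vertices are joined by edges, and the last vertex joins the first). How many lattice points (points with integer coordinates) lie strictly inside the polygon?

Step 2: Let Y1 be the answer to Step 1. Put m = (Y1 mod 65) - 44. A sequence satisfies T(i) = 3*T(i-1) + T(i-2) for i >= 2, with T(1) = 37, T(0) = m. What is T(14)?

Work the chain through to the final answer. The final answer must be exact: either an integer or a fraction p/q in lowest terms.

185511349

Step 1: cross terms: (-25*-40 - -5*-19)=905, (-5*28 - 0*-40)=-140, (0*25 - -11*28)=308, (-11*-19 - -25*25)=834; twice the area = |1907| = 1907; area = 1907/2; boundary points = 1 + 1 + 1 + 2 = 5; strictly interior points = area - boundary/2 + 1 = 952; answer 952
Step 2: Y1 = 952; m = -2; T(2) = 3*(37) + 1*(-2) = 109; iterating: T(2)=109, T(3)=364, T(4)=1201, T(5)=3967, T(6)=13102, T(7)=43273, T(8)=142921, T(9)=472036, T(10)=1559029, T(11)=5149123, T(12)=17006398, T(13)=56168317, T(14)=185511349; answer 185511349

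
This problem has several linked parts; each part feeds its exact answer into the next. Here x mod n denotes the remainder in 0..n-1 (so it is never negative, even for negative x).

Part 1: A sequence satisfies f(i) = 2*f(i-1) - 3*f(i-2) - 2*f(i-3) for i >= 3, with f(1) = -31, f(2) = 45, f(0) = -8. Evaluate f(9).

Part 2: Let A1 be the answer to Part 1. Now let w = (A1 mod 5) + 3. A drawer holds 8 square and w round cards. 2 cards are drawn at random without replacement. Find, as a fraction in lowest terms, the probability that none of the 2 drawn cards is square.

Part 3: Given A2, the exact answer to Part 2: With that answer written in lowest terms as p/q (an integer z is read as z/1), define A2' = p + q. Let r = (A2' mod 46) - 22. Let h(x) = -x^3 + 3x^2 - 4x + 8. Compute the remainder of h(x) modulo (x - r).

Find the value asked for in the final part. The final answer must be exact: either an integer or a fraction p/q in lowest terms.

Part 1: f(3) = 2*(45) - 3*(-31) - 2*(-8) = 199; iterating: f(3)=199, f(4)=325, f(5)=-37, f(6)=-1447, f(7)=-3433, f(8)=-2451, f(9)=8291; answer 8291
Part 2: A1 = 8291; w = 4; total draws C(12,2) = 66; favorable C(4,2) = 6; P = 1/11; answer 1/11
Part 3: A2 = 1/11; threaded value p + q = 12; r = -10; remainder = value at the root: -1*(-10)^3 + 3*(-10)^2 - 4*(-10)^1 + 8 = (1000) + (300) + (40) + (8) = 1348; answer 1348

1348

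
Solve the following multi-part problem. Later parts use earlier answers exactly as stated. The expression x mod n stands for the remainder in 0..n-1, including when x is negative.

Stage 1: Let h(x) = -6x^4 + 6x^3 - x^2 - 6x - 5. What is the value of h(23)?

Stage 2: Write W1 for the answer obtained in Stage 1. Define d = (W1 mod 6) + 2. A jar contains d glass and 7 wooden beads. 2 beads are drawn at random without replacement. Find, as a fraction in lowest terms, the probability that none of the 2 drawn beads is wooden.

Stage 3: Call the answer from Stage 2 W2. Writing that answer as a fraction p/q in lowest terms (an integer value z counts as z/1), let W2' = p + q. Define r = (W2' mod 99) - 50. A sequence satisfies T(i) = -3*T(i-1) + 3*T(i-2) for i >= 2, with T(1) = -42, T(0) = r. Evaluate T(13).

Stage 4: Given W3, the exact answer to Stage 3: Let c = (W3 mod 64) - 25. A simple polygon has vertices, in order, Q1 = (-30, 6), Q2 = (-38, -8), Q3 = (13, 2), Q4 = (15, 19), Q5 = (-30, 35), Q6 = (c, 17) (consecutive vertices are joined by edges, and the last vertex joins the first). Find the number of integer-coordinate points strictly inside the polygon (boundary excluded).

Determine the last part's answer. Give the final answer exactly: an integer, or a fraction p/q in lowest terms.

713

Stage 1: -6*(23)^4 + 6*(23)^3 - 1*(23)^2 - 6*(23)^1 - 5 = (-1679046) + (73002) + (-529) + (-138) + (-5) = -1606716; answer -1606716
Stage 2: W1 = -1606716; d = 2; total draws C(9,2) = 36; favorable C(2,2) = 1; P = 1/36; answer 1/36
Stage 3: W2 = 1/36; threaded value p + q = 37; r = -13; T(2) = -3*(-42) + 3*(-13) = 87; iterating: T(2)=87, T(3)=-387, T(4)=1422, T(5)=-5427, T(6)=20547, T(7)=-77922, T(8)=295407, T(9)=-1119987, T(10)=4246182, T(11)=-16098507, T(12)=61034067, T(13)=-231397722; answer -231397722
Stage 4: W3 = -231397722; c = 13; cross terms: (-30*-8 - -38*6)=468, (-38*2 - 13*-8)=28, (13*19 - 15*2)=217, (15*35 - -30*19)=1095, (-30*17 - 13*35)=-965, (13*6 - -30*17)=588; twice the area = |1431| = 1431; area = 1431/2; boundary points = 2 + 1 + 1 + 1 + 1 + 1 = 7; strictly interior points = area - boundary/2 + 1 = 713; answer 713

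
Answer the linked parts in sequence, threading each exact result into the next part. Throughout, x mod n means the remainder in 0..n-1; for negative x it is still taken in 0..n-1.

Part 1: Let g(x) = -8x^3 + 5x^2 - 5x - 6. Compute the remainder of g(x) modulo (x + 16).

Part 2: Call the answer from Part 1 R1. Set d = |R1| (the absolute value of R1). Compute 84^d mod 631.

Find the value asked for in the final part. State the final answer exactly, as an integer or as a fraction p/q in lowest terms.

Part 1: remainder = value at the root: -8*(-16)^3 + 5*(-16)^2 - 5*(-16)^1 - 6 = (32768) + (1280) + (80) + (-6) = 34122; answer 34122
Part 2: R1 = 34122; d = 34122; squarings mod 631: 84^1=84, 84^2=115, 84^4=605, 84^8=45, 84^16=132, 84^32=387, 84^64=222, 84^128=66, 84^256=570, 84^512=566, 84^1024=439, 84^2048=266, 84^4096=84, 84^8192=115, 84^16384=605, 84^32768=45; 84^34122 = 84^2 * 84^8 * 84^64 * 84^256 * 84^1024 * 84^32768 = 395 (mod 631); answer 395

395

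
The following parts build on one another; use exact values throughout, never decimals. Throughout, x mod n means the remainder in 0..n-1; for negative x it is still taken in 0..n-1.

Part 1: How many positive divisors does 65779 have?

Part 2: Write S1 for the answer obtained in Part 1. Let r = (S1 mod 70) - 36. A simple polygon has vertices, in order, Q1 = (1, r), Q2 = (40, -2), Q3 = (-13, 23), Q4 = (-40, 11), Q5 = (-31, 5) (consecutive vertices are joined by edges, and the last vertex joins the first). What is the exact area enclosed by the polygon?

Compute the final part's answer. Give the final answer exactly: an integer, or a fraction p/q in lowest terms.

4077/2

Part 1: 65779 = 7 * 9397; number of divisors = (1+1) * (1+1) = 4; answer 4
Part 2: S1 = 4; r = -32; cross terms: (1*-2 - 40*-32)=1278, (40*23 - -13*-2)=894, (-13*11 - -40*23)=777, (-40*5 - -31*11)=141, (-31*-32 - 1*5)=987; twice the area = |4077| = 4077; area = 4077/2; answer 4077/2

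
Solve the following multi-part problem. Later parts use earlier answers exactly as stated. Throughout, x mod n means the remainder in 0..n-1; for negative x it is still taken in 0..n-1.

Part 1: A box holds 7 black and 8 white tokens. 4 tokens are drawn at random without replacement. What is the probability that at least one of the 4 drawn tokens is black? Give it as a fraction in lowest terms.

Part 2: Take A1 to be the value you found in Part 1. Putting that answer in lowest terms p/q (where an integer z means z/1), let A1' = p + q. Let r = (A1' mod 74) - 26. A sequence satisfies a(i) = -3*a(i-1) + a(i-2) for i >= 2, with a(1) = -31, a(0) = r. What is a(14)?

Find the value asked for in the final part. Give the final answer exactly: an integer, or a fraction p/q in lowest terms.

Part 1: total draws C(15,4) = 1365; complement C(8,4) = 70; favorable 1365 - 70 = 1295; P = 37/39; answer 37/39
Part 2: A1 = 37/39; threaded value p + q = 76; r = -24; a(2) = -3*(-31) + 1*(-24) = 69; iterating: a(2)=69, a(3)=-238, a(4)=783, a(5)=-2587, a(6)=8544, a(7)=-28219, a(8)=93201, a(9)=-307822, a(10)=1016667, a(11)=-3357823, a(12)=11090136, a(13)=-36628231, a(14)=120974829; answer 120974829

120974829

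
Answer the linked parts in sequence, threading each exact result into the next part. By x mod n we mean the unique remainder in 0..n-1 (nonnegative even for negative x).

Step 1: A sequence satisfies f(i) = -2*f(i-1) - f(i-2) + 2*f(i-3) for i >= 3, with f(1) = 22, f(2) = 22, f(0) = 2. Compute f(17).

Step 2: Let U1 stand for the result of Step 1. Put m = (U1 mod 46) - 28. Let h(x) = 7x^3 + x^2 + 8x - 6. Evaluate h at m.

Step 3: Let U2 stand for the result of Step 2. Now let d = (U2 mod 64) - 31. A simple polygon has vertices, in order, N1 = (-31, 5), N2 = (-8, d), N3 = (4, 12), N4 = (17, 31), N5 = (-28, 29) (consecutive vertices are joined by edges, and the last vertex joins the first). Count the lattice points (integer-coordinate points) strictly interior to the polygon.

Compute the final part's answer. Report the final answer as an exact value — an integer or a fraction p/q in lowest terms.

587

Step 1: f(3) = -2*(22) - 1*(22) + 2*(2) = -62; iterating: f(3)=-62, f(4)=146, f(5)=-186, f(6)=102, f(7)=274, f(8)=-1022, f(9)=1974, f(10)=-2378, f(11)=738, f(12)=4850, f(13)=-15194, f(14)=27014, f(15)=-29134, f(16)=866, f(17)=81430; answer 81430
Step 2: U1 = 81430; m = -18; 7*(-18)^3 + 1*(-18)^2 + 8*(-18)^1 - 6 = (-40824) + (324) + (-144) + (-6) = -40650; answer -40650
Step 3: U2 = -40650; d = 23; cross terms: (-31*23 - -8*5)=-673, (-8*12 - 4*23)=-188, (4*31 - 17*12)=-80, (17*29 - -28*31)=1361, (-28*5 - -31*29)=759; twice the area = |1179| = 1179; area = 1179/2; boundary points = 1 + 1 + 1 + 1 + 3 = 7; strictly interior points = area - boundary/2 + 1 = 587; answer 587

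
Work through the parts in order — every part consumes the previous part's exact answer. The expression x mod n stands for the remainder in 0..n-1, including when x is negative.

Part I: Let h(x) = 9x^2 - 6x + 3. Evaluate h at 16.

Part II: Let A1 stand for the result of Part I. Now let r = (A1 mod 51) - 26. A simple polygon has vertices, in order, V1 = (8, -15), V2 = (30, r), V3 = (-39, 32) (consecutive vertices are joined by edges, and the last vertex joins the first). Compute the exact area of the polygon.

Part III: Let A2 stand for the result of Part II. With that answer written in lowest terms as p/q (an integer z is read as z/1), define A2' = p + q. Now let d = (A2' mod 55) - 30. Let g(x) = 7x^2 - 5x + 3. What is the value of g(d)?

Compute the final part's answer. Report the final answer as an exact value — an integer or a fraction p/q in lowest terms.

Part I: 9*(16)^2 - 6*(16)^1 + 3 = (2304) + (-96) + (3) = 2211; answer 2211
Part II: A1 = 2211; r = -8; cross terms: (8*-8 - 30*-15)=386, (30*32 - -39*-8)=648, (-39*-15 - 8*32)=329; twice the area = |1363| = 1363; area = 1363/2; answer 1363/2
Part III: A2 = 1363/2; threaded value p + q = 1365; d = 15; 7*(15)^2 - 5*(15)^1 + 3 = (1575) + (-75) + (3) = 1503; answer 1503

1503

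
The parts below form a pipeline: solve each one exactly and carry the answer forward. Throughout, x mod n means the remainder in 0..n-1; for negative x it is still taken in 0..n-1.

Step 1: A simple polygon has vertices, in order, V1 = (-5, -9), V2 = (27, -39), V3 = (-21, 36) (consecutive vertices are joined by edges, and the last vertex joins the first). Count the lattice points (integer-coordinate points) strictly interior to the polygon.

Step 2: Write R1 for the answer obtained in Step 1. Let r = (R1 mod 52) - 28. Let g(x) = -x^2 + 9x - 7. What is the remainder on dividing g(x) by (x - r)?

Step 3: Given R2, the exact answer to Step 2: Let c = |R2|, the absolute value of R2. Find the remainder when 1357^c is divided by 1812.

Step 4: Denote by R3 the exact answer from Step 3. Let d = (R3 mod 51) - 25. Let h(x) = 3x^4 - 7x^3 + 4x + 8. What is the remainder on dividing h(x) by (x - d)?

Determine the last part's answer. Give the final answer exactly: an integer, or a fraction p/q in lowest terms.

518708

Step 1: cross terms: (-5*-39 - 27*-9)=438, (27*36 - -21*-39)=153, (-21*-9 - -5*36)=369; twice the area = |960| = 960; area = 480; boundary points = 2 + 3 + 1 = 6; strictly interior points = area - boundary/2 + 1 = 478; answer 478
Step 2: R1 = 478; r = -18; remainder = value at the root: -1*(-18)^2 + 9*(-18)^1 - 7 = (-324) + (-162) + (-7) = -493; answer -493
Step 3: R2 = -493; c = 493; squarings mod 1812: 1357^1=1357, 1357^2=457, 1357^4=469, 1357^8=709, 1357^16=757, 1357^32=457, 1357^64=469, 1357^128=709, 1357^256=757; 1357^493 = 1357^1 * 1357^4 * 1357^8 * 1357^32 * 1357^64 * 1357^128 * 1357^256 = 1321 (mod 1812); answer 1321
Step 4: R3 = 1321; d = 21; remainder = value at the root: 3*(21)^4 - 7*(21)^3 + 4*(21)^1 + 8 = (583443) + (-64827) + (84) + (8) = 518708; answer 518708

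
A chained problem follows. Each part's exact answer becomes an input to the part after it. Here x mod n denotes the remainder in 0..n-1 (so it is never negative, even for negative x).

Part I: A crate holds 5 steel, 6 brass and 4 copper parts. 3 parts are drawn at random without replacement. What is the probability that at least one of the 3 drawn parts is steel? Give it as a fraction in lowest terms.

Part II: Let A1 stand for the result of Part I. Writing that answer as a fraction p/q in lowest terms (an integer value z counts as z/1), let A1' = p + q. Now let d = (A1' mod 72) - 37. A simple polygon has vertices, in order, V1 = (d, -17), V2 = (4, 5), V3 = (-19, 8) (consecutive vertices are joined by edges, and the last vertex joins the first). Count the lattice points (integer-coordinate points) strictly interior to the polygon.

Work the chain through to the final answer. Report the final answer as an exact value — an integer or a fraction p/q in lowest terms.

Part I: total draws C(15,3) = 455; complement C(10,3) = 120; favorable 455 - 120 = 335; P = 67/91; answer 67/91
Part II: A1 = 67/91; threaded value p + q = 158; d = -23; cross terms: (-23*5 - 4*-17)=-47, (4*8 - -19*5)=127, (-19*-17 - -23*8)=507; twice the area = |587| = 587; area = 587/2; boundary points = 1 + 1 + 1 = 3; strictly interior points = area - boundary/2 + 1 = 293; answer 293

293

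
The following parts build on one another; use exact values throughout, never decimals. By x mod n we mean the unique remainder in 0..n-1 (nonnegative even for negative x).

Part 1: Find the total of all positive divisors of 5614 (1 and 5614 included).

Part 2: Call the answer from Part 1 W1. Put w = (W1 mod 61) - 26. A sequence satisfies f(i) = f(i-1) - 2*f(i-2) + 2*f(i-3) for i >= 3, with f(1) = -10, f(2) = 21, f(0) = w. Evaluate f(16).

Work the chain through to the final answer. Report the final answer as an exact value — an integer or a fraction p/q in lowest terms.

Part 1: 5614 = 2 * 7 * 401; sigma = (1 + 2) * (1 + 7) * (1 + 401) = 3 * 8 * 402 = 9648; answer 9648
Part 2: W1 = 9648; w = -16; f(3) = 1*(21) - 2*(-10) + 2*(-16) = 9; iterating: f(3)=9, f(4)=-53, f(5)=-29, f(6)=95, f(7)=47, f(8)=-201, f(9)=-105, f(10)=391, f(11)=199, f(12)=-793, f(13)=-409, f(14)=1575, f(15)=807, f(16)=-3161; answer -3161

-3161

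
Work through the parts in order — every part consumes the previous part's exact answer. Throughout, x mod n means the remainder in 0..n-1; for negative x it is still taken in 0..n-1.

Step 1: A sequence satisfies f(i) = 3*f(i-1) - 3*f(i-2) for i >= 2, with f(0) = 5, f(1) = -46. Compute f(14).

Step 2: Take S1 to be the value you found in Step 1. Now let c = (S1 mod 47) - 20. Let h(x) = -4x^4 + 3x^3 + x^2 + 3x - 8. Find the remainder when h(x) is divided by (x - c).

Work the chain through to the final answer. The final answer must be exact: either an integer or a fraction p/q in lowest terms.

-749645

Step 1: f(2) = 3*(-46) - 3*(5) = -153; iterating: f(2)=-153, f(3)=-321, f(4)=-504, f(5)=-549, f(6)=-135, f(7)=1242, f(8)=4131, f(9)=8667, f(10)=13608, f(11)=14823, f(12)=3645, f(13)=-33534, f(14)=-111537; answer -111537
Step 2: S1 = -111537; c = 21; remainder = value at the root: -4*(21)^4 + 3*(21)^3 + 1*(21)^2 + 3*(21)^1 - 8 = (-777924) + (27783) + (441) + (63) + (-8) = -749645; answer -749645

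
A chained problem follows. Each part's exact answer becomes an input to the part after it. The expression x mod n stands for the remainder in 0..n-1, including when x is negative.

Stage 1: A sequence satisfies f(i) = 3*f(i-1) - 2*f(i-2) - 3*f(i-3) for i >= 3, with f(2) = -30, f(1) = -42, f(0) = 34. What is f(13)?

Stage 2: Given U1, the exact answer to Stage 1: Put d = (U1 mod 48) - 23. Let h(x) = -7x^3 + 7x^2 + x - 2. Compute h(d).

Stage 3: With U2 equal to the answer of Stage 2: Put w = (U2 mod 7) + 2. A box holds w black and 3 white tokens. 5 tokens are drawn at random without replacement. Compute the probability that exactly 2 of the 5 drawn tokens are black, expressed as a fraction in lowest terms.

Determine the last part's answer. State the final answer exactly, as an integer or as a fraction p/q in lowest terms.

1/2

Stage 1: f(3) = 3*(-30) - 2*(-42) - 3*(34) = -108; iterating: f(3)=-108, f(4)=-138, f(5)=-108, f(6)=276, f(7)=1458, f(8)=4146, f(9)=8694, f(10)=13416, f(11)=10422, f(12)=-21648, f(13)=-126036; answer -126036
Stage 2: U1 = -126036; d = -11; -7*(-11)^3 + 7*(-11)^2 + 1*(-11)^1 - 2 = (9317) + (847) + (-11) + (-2) = 10151; answer 10151
Stage 3: U2 = 10151; w = 3; total draws C(6,5) = 6; favorable C(3,2)*C(3,3) = 3; P = 1/2; answer 1/2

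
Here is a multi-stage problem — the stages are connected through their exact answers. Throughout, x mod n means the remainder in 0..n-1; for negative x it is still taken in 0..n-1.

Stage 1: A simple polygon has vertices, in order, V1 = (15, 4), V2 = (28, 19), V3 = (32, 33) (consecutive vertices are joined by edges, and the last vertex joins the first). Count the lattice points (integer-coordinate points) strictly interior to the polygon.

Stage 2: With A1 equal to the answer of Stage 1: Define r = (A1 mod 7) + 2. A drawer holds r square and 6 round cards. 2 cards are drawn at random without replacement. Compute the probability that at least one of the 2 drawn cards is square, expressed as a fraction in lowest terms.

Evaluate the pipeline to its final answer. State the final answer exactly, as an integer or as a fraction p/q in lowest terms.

Stage 1: cross terms: (15*19 - 28*4)=173, (28*33 - 32*19)=316, (32*4 - 15*33)=-367; twice the area = |122| = 122; area = 61; boundary points = 1 + 2 + 1 = 4; strictly interior points = area - boundary/2 + 1 = 60; answer 60
Stage 2: A1 = 60; r = 6; total draws C(12,2) = 66; complement C(6,2) = 15; favorable 66 - 15 = 51; P = 17/22; answer 17/22

17/22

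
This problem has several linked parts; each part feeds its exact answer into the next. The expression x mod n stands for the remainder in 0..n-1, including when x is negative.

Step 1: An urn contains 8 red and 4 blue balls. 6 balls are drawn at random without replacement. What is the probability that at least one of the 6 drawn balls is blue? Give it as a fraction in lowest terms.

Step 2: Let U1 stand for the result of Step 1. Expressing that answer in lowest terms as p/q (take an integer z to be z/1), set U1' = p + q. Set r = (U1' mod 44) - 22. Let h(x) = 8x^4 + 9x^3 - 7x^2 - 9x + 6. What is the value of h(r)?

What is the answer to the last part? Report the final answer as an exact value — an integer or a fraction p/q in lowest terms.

Step 1: total draws C(12,6) = 924; complement C(8,6) = 28; favorable 924 - 28 = 896; P = 32/33; answer 32/33
Step 2: U1 = 32/33; threaded value p + q = 65; r = -1; 8*(-1)^4 + 9*(-1)^3 - 7*(-1)^2 - 9*(-1)^1 + 6 = (8) + (-9) + (-7) + (9) + (6) = 7; answer 7

7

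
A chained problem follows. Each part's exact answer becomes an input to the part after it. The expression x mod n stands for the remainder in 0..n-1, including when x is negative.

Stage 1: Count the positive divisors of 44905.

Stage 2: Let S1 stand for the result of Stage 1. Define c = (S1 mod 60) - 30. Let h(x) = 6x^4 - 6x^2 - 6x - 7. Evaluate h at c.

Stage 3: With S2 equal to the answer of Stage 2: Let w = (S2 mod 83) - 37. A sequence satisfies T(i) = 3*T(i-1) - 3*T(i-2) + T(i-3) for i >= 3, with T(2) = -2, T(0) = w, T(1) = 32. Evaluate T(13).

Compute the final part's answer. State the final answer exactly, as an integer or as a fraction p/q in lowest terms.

Stage 1: 44905 = 5 * 7 * 1283; number of divisors = (1+1) * (1+1) * (1+1) = 8; answer 8
Stage 2: S1 = 8; c = -22; 6*(-22)^4 - 6*(-22)^2 - 6*(-22)^1 - 7 = (1405536) + (-2904) + (132) + (-7) = 1402757; answer 1402757
Stage 3: S2 = 1402757; w = 20; T(3) = 3*(-2) - 3*(32) + 1*(20) = -82; iterating: T(3)=-82, T(4)=-208, T(5)=-380, T(6)=-598, T(7)=-862, T(8)=-1172, T(9)=-1528, T(10)=-1930, T(11)=-2378, T(12)=-2872, T(13)=-3412; answer -3412

-3412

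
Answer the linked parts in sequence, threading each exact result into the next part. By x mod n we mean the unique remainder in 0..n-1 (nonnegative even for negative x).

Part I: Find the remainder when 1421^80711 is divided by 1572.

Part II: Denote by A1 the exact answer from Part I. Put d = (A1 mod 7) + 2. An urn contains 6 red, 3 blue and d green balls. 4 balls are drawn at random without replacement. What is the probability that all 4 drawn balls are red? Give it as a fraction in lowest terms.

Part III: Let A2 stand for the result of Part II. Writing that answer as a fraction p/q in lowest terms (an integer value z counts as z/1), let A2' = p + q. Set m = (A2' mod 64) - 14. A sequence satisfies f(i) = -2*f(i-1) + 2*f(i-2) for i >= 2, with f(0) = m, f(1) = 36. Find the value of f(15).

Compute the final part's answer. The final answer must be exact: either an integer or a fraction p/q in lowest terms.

Part I: squarings mod 1572: 1421^1=1421, 1421^2=793, 1421^4=49, 1421^8=829, 1421^16=277, 1421^32=1273, 1421^64=1369, 1421^128=337, 1421^256=385, 1421^512=457, 1421^1024=1345, 1421^2048=1225, 1421^4096=937, 1421^8192=793, 1421^16384=49, 1421^32768=829, 1421^65536=277; 1421^80711 = 1421^1 * 1421^2 * 1421^4 * 1421^64 * 1421^256 * 1421^512 * 1421^2048 * 1421^4096 * 1421^8192 * 1421^65536 = 1277 (mod 1572); answer 1277
Part II: A1 = 1277; d = 5; total draws C(14,4) = 1001; favorable C(6,4) = 15; P = 15/1001; answer 15/1001
Part III: A2 = 15/1001; threaded value p + q = 1016; m = 42; f(2) = -2*(36) + 2*(42) = 12; iterating: f(2)=12, f(3)=48, f(4)=-72, f(5)=240, f(6)=-624, f(7)=1728, f(8)=-4704, f(9)=12864, f(10)=-35136, f(11)=96000, f(12)=-262272, f(13)=716544, f(14)=-1957632, f(15)=5348352; answer 5348352

5348352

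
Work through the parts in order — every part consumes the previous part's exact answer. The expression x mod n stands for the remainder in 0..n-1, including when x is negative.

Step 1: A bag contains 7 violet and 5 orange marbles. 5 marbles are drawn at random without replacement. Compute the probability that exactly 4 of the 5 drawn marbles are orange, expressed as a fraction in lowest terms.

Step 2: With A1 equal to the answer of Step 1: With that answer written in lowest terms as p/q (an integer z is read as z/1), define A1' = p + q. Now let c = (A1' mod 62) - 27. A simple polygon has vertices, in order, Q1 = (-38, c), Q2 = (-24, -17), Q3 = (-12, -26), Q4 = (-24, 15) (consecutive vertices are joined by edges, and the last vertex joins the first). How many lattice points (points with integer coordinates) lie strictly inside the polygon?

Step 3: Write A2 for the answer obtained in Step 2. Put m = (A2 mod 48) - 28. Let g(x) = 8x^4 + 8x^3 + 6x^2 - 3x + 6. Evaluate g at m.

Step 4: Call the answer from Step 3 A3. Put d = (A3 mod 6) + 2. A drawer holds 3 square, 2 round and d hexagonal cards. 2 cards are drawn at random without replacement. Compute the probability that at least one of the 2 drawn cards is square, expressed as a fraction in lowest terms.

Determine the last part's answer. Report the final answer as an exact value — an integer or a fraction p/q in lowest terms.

8/15

Step 1: total draws C(12,5) = 792; favorable C(5,4)*C(7,1) = 35; P = 35/792; answer 35/792
Step 2: A1 = 35/792; threaded value p + q = 827; c = -6; cross terms: (-38*-17 - -24*-6)=502, (-24*-26 - -12*-17)=420, (-12*15 - -24*-26)=-804, (-24*-6 - -38*15)=714; twice the area = |832| = 832; area = 416; boundary points = 1 + 3 + 1 + 7 = 12; strictly interior points = area - boundary/2 + 1 = 411; answer 411
Step 3: A2 = 411; m = -1; 8*(-1)^4 + 8*(-1)^3 + 6*(-1)^2 - 3*(-1)^1 + 6 = (8) + (-8) + (6) + (3) + (6) = 15; answer 15
Step 4: A3 = 15; d = 5; total draws C(10,2) = 45; complement C(7,2) = 21; favorable 45 - 21 = 24; P = 8/15; answer 8/15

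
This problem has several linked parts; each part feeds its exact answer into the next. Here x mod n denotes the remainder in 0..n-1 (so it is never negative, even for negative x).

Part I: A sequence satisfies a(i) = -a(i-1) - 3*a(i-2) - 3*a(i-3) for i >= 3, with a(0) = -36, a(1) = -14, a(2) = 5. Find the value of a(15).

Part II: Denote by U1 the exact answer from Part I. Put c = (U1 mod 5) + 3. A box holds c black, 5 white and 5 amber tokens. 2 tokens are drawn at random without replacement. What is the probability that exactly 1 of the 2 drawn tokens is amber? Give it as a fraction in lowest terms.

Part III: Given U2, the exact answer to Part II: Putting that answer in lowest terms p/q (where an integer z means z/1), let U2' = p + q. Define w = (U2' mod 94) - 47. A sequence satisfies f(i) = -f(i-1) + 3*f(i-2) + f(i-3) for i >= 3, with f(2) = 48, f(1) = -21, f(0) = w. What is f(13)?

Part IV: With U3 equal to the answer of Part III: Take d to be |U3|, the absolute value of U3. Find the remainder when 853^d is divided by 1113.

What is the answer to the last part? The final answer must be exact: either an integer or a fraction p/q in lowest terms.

1042

Part I: a(3) = -1*(5) - 3*(-14) - 3*(-36) = 145; iterating: a(3)=145, a(4)=-118, a(5)=-332, a(6)=251, a(7)=1099, a(8)=-856, a(9)=-3194, a(10)=2465, a(11)=9685, a(12)=-7498, a(13)=-28952, a(14)=22391, a(15)=86959; answer 86959
Part II: U1 = 86959; c = 7; total draws C(17,2) = 136; favorable C(5,1)*C(12,1) = 60; P = 15/34; answer 15/34
Part III: U2 = 15/34; threaded value p + q = 49; w = 2; f(3) = -1*(48) + 3*(-21) + 1*(2) = -109; iterating: f(3)=-109, f(4)=232, f(5)=-511, f(6)=1098, f(7)=-2399, f(8)=5182, f(9)=-11281, f(10)=24428, f(11)=-53089, f(12)=115092, f(13)=-249931; answer -249931
Part IV: U3 = -249931; d = 249931; squarings mod 1113: 853^1=853, 853^2=820, 853^4=148, 853^8=757, 853^16=967, 853^32=169, 853^64=736, 853^128=778, 853^256=925, 853^512=841, 853^1024=526, 853^2048=652, 853^4096=1051, 853^8192=505, 853^16384=148, 853^32768=757, 853^65536=967, 853^131072=169; 853^249931 = 853^1 * 853^2 * 853^8 * 853^64 * 853^4096 * 853^16384 * 853^32768 * 853^65536 * 853^131072 = 1042 (mod 1113); answer 1042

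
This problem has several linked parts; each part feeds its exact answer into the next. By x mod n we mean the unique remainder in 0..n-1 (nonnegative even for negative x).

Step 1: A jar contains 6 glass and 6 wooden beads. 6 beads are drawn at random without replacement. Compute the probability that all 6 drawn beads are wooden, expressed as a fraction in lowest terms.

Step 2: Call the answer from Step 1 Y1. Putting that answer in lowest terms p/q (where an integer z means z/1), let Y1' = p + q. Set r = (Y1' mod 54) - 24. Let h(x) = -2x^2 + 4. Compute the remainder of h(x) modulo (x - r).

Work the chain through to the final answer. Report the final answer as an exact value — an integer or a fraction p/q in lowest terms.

-574

Step 1: total draws C(12,6) = 924; favorable C(6,6) = 1; P = 1/924; answer 1/924
Step 2: Y1 = 1/924; threaded value p + q = 925; r = -17; remainder = value at the root: -2*(-17)^2 + 4 = (-578) + (4) = -574; answer -574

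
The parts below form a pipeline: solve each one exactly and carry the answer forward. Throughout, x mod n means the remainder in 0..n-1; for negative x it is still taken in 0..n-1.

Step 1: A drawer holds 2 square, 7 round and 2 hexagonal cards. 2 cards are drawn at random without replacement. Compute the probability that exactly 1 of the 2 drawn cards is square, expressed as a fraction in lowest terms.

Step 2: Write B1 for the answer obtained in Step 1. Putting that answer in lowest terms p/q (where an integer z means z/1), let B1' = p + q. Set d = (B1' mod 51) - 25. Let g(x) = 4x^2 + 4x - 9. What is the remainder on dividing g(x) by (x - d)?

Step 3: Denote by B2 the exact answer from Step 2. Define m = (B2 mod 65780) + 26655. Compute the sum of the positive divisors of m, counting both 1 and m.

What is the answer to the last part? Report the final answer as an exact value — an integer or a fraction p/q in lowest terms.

73728

Step 1: total draws C(11,2) = 55; favorable C(2,1)*C(9,1) = 18; P = 18/55; answer 18/55
Step 2: B1 = 18/55; threaded value p + q = 73; d = -3; remainder = value at the root: 4*(-3)^2 + 4*(-3)^1 - 9 = (36) + (-12) + (-9) = 15; answer 15
Step 3: B2 = 15; m = 26670; 26670 = 2 * 3 * 5 * 7 * 127; sigma = (1 + 2) * (1 + 3) * (1 + 5) * (1 + 7) * (1 + 127) = 3 * 4 * 6 * 8 * 128 = 73728; answer 73728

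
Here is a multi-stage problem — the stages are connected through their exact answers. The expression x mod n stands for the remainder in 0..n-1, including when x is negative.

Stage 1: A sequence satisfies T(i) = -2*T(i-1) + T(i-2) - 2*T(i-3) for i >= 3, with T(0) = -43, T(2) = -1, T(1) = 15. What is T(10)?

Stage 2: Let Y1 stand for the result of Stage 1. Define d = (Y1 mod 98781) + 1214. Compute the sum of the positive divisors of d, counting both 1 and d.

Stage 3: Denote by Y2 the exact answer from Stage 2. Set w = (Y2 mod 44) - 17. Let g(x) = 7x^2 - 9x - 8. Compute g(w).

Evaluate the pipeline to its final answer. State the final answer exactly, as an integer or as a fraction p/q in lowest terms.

740

Stage 1: T(3) = -2*(-1) + 1*(15) - 2*(-43) = 103; iterating: T(3)=103, T(4)=-237, T(5)=579, T(6)=-1601, T(7)=4255, T(8)=-11269, T(9)=29995, T(10)=-79769; answer -79769
Stage 2: Y1 = -79769; d = 20226; 20226 = 2 * 3 * 3371; sigma = (1 + 2) * (1 + 3) * (1 + 3371) = 3 * 4 * 3372 = 40464; answer 40464
Stage 3: Y2 = 40464; w = 11; 7*(11)^2 - 9*(11)^1 - 8 = (847) + (-99) + (-8) = 740; answer 740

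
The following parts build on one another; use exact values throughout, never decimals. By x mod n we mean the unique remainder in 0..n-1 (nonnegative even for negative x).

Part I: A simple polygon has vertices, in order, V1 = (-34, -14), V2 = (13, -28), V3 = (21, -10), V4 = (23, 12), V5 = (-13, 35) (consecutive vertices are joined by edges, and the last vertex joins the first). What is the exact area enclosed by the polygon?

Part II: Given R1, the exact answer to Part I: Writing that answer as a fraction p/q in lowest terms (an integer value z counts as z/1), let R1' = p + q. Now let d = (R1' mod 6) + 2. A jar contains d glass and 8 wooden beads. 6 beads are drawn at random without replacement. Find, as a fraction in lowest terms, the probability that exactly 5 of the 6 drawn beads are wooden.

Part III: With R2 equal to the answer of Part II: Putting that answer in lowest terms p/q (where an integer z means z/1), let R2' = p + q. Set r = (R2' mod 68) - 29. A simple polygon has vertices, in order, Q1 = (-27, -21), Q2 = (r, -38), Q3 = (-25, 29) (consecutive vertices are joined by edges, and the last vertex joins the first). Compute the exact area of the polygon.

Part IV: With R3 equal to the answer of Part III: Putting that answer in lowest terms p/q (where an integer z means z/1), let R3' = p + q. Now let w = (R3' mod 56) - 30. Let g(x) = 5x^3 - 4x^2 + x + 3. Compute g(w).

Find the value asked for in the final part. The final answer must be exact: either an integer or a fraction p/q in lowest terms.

3333

Part I: cross terms: (-34*-28 - 13*-14)=1134, (13*-10 - 21*-28)=458, (21*12 - 23*-10)=482, (23*35 - -13*12)=961, (-13*-14 - -34*35)=1372; twice the area = |4407| = 4407; area = 4407/2; answer 4407/2
Part II: R1 = 4407/2; threaded value p + q = 4409; d = 7; total draws C(15,6) = 5005; favorable C(8,5)*C(7,1) = 392; P = 56/715; answer 56/715
Part III: R2 = 56/715; threaded value p + q = 771; r = -6; cross terms: (-27*-38 - -6*-21)=900, (-6*29 - -25*-38)=-1124, (-25*-21 - -27*29)=1308; twice the area = |1084| = 1084; area = 542; answer 542
Part IV: R3 = 542; threaded value p + q = 543; w = 9; 5*(9)^3 - 4*(9)^2 + 1*(9)^1 + 3 = (3645) + (-324) + (9) + (3) = 3333; answer 3333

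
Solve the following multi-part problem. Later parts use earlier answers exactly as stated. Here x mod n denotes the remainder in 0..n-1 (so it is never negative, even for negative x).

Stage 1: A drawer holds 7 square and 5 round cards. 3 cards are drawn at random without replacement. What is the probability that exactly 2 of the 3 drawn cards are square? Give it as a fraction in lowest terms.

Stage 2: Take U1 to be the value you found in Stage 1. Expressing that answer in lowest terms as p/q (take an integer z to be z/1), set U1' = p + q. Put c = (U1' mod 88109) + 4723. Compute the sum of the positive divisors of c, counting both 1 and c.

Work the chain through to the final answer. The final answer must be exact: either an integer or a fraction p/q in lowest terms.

Stage 1: total draws C(12,3) = 220; favorable C(7,2)*C(5,1) = 105; P = 21/44; answer 21/44
Stage 2: U1 = 21/44; threaded value p + q = 65; c = 4788; 4788 = 2^2 * 3^2 * 7 * 19; sigma = (1 + 2 + 4) * (1 + 3 + 9) * (1 + 7) * (1 + 19) = 7 * 13 * 8 * 20 = 14560; answer 14560

14560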